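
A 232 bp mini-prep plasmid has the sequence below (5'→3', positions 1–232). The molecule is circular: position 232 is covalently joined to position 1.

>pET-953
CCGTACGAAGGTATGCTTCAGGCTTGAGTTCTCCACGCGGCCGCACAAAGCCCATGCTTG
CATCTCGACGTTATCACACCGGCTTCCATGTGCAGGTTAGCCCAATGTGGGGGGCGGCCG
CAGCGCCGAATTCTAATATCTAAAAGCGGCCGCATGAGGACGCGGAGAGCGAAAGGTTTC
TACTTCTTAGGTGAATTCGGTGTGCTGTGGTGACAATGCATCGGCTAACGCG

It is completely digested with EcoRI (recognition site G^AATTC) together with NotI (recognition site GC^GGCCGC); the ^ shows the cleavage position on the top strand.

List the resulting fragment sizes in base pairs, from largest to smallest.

EcoRI sites (GAATTC) start at positions 128, 193.
EcoRI cuts after the first base of each site, so after positions 128, 193.
NotI sites (GCGGCCGC) start at positions 37, 114, 146.
NotI cuts after base 2 of each site, so after positions 38, 115, 147.
Combined cut positions: 38, 115, 128, 147, 193.
Circular molecule, 5 cuts → 5 fragments:
  39–115 → 77 bp
  116–128 → 13 bp
  129–147 → 19 bp
  148–193 → 46 bp
  194–232 then 1–38 → 39 + 38 = 77 bp
Sorted largest to smallest: 77, 77, 46, 19, 13 bp.

77, 77, 46, 19, 13 bp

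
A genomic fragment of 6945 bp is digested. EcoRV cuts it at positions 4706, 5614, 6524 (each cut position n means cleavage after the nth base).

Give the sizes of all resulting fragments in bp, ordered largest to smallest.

4706, 910, 908, 421 bp

Linear molecule, 3 cuts → 4 fragments:
  4706 − 0 = 4706 bp
  5614 − 4706 = 908 bp
  6524 − 5614 = 910 bp
  6945 − 6524 = 421 bp
Sorted largest to smallest: 4706, 910, 908, 421 bp.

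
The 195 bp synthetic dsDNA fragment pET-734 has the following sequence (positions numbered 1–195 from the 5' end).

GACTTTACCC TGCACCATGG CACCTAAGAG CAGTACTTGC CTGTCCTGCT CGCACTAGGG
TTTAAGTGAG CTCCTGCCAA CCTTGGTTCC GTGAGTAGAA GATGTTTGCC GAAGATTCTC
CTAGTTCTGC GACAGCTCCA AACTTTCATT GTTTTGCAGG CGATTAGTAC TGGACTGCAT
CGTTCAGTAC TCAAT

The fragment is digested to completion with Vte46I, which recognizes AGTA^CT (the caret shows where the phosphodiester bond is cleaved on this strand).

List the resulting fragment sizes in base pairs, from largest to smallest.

Vte46I sites (AGTACT) start at positions 32, 166, 186.
Vte46I cuts after base 4 of each site, so after positions 35, 169, 189.
Linear molecule, 3 cuts → 4 fragments:
  1–35 → 35 bp
  36–169 → 134 bp
  170–189 → 20 bp
  190–195 → 6 bp
Sorted largest to smallest: 134, 35, 20, 6 bp.

134, 35, 20, 6 bp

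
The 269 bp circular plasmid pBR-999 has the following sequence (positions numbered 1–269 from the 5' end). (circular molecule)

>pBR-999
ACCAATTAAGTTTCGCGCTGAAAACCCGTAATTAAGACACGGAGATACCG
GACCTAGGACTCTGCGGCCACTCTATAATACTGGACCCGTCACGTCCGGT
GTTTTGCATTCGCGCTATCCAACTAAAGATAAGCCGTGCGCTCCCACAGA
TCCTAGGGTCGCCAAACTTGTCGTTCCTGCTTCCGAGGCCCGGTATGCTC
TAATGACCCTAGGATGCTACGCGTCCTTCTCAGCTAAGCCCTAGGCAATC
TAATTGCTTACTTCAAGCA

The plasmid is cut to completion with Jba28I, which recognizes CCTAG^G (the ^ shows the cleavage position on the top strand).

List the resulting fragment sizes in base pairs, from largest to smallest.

Jba28I sites (CCTAGG) start at positions 53, 152, 208, 240.
Jba28I cuts after base 5 of each site (before the last base), so after positions 57, 156, 212, 244.
Circular molecule, 4 cuts → 4 fragments:
  58–156 → 99 bp
  157–212 → 56 bp
  213–244 → 32 bp
  245–269 then 1–57 → 25 + 57 = 82 bp
Sorted largest to smallest: 99, 82, 56, 32 bp.

99, 82, 56, 32 bp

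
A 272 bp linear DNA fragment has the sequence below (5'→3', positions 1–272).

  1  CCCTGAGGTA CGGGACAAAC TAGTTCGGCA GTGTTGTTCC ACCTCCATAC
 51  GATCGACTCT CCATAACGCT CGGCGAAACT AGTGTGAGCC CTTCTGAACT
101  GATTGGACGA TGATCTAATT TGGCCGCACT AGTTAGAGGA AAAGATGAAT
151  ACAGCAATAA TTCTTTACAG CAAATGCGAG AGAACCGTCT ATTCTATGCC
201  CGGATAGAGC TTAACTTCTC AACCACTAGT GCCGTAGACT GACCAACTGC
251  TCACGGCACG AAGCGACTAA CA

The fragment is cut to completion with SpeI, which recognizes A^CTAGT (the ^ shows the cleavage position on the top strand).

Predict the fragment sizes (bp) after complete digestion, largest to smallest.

97, 59, 50, 47, 19 bp

SpeI sites (ACTAGT) start at positions 19, 78, 128, 225.
SpeI cuts after the first base of each site, so after positions 19, 78, 128, 225.
Linear molecule, 4 cuts → 5 fragments:
  1–19 → 19 bp
  20–78 → 59 bp
  79–128 → 50 bp
  129–225 → 97 bp
  226–272 → 47 bp
Sorted largest to smallest: 97, 59, 50, 47, 19 bp.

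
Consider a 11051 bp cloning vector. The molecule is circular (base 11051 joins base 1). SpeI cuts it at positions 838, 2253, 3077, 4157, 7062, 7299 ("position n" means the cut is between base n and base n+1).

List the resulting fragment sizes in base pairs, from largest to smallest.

4590, 2905, 1415, 1080, 824, 237 bp

Circular molecule, 6 cuts → 6 fragments:
  2253 − 838 = 1415 bp
  3077 − 2253 = 824 bp
  4157 − 3077 = 1080 bp
  7062 − 4157 = 2905 bp
  7299 − 7062 = 237 bp
  wrap: 11051 − 7299 + 838 = 4590 bp
Sorted largest to smallest: 4590, 2905, 1415, 1080, 824, 237 bp.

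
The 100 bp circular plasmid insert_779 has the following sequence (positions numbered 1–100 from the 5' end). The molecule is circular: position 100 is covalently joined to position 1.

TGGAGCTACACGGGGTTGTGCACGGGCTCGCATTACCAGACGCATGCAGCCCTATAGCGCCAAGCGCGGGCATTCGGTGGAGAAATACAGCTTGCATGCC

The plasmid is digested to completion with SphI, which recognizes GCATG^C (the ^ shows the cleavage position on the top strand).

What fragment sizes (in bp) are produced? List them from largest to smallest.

52, 48 bp

SphI sites (GCATGC) start at positions 42, 94.
SphI cuts after base 5 of each site (before the last base), so after positions 46, 98.
Circular molecule, 2 cuts → 2 fragments:
  47–98 → 52 bp
  99–100 then 1–46 → 2 + 46 = 48 bp
Sorted largest to smallest: 52, 48 bp.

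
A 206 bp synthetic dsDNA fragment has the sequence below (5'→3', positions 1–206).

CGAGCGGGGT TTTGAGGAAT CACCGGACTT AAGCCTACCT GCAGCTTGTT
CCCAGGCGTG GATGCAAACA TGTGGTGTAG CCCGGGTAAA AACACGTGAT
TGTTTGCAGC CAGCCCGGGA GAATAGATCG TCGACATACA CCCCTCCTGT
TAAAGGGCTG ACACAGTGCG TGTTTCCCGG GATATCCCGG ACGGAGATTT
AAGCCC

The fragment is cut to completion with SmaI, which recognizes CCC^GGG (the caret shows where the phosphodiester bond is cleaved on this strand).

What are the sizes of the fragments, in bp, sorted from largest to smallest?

SmaI sites (CCCGGG) start at positions 81, 114, 176.
SmaI cuts after base 3 of each site, so after positions 83, 116, 178.
Linear molecule, 3 cuts → 4 fragments:
  1–83 → 83 bp
  84–116 → 33 bp
  117–178 → 62 bp
  179–206 → 28 bp
Sorted largest to smallest: 83, 62, 33, 28 bp.

83, 62, 33, 28 bp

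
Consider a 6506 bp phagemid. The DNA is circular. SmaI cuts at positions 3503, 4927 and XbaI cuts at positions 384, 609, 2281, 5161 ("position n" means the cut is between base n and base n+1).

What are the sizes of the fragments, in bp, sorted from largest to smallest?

Combined cut positions (sorted): 384, 609, 2281, 3503, 4927, 5161.
Circular molecule, 6 cuts → 6 fragments:
  609 − 384 = 225 bp
  2281 − 609 = 1672 bp
  3503 − 2281 = 1222 bp
  4927 − 3503 = 1424 bp
  5161 − 4927 = 234 bp
  wrap: 6506 − 5161 + 384 = 1729 bp
Sorted largest to smallest: 1729, 1672, 1424, 1222, 234, 225 bp.

1729, 1672, 1424, 1222, 234, 225 bp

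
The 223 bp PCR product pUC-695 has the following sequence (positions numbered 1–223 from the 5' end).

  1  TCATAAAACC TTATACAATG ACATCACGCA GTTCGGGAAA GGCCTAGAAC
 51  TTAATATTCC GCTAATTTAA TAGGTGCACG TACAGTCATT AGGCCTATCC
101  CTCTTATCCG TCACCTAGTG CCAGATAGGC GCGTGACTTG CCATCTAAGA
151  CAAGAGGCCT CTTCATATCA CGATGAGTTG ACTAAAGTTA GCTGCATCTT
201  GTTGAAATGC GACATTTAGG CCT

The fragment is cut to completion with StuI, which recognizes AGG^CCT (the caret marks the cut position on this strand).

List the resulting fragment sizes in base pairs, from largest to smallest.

64, 63, 51, 42, 3 bp

StuI sites (AGGCCT) start at positions 40, 91, 155, 218.
StuI cuts after base 3 of each site, so after positions 42, 93, 157, 220.
Linear molecule, 4 cuts → 5 fragments:
  1–42 → 42 bp
  43–93 → 51 bp
  94–157 → 64 bp
  158–220 → 63 bp
  221–223 → 3 bp
Sorted largest to smallest: 64, 63, 51, 42, 3 bp.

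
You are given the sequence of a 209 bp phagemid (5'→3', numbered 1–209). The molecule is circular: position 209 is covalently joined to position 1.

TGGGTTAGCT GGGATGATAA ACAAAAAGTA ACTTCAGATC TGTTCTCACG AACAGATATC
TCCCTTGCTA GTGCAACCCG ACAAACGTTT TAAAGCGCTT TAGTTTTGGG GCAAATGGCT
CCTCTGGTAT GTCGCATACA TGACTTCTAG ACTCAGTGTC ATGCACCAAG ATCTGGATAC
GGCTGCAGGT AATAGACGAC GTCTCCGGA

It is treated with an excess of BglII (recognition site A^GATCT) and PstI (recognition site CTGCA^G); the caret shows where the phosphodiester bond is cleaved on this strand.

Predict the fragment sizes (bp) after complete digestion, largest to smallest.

133, 58, 18 bp

BglII sites (AGATCT) start at positions 36, 169.
BglII cuts after the first base of each site, so after positions 36, 169.
The PstI site (CTGCAG) starts at position 183.
PstI cuts after base 5 of each site (before the last base), so after position 187.
Combined cut positions: 36, 169, 187.
Circular molecule, 3 cuts → 3 fragments:
  37–169 → 133 bp
  170–187 → 18 bp
  188–209 then 1–36 → 22 + 36 = 58 bp
Sorted largest to smallest: 133, 58, 18 bp.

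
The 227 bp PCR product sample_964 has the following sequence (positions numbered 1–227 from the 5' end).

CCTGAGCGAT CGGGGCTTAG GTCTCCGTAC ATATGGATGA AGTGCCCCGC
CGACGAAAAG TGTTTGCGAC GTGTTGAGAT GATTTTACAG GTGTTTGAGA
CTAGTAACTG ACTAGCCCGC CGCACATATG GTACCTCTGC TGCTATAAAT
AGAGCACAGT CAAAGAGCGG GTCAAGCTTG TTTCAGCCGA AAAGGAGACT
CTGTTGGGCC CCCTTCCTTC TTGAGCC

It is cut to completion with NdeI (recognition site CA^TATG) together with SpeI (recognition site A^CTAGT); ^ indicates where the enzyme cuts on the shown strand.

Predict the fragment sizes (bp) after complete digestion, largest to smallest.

101, 69, 31, 26 bp

NdeI sites (CATATG) start at positions 30, 125.
NdeI cuts after base 2 of each site, so after positions 31, 126.
The SpeI site (ACTAGT) starts at position 100.
SpeI cuts after the first base of each site, so after position 100.
Combined cut positions: 31, 100, 126.
Linear molecule, 3 cuts → 4 fragments:
  1–31 → 31 bp
  32–100 → 69 bp
  101–126 → 26 bp
  127–227 → 101 bp
Sorted largest to smallest: 101, 69, 31, 26 bp.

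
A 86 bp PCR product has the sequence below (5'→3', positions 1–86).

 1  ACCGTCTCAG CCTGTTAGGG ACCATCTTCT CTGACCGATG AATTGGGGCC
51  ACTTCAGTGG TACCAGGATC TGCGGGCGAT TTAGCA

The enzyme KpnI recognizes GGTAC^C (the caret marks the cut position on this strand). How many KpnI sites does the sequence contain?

GGTACC occurs starting at position 59.
KpnI cuts at 1 site.

1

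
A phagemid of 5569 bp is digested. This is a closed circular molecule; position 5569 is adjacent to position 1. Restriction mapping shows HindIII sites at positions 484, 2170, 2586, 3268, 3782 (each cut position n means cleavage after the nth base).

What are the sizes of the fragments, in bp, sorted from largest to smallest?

Circular molecule, 5 cuts → 5 fragments:
  2170 − 484 = 1686 bp
  2586 − 2170 = 416 bp
  3268 − 2586 = 682 bp
  3782 − 3268 = 514 bp
  wrap: 5569 − 3782 + 484 = 2271 bp
Sorted largest to smallest: 2271, 1686, 682, 514, 416 bp.

2271, 1686, 682, 514, 416 bp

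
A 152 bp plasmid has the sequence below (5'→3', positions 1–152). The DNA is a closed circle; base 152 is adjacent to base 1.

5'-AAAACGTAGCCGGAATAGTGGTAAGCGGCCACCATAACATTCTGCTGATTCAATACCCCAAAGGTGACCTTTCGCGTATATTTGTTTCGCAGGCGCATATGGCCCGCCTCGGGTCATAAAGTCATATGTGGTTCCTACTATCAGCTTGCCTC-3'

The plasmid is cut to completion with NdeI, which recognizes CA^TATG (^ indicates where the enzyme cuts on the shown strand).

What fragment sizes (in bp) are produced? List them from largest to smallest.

125, 27 bp

NdeI sites (CATATG) start at positions 96, 123.
NdeI cuts after base 2 of each site, so after positions 97, 124.
Circular molecule, 2 cuts → 2 fragments:
  98–124 → 27 bp
  125–152 then 1–97 → 28 + 97 = 125 bp
Sorted largest to smallest: 125, 27 bp.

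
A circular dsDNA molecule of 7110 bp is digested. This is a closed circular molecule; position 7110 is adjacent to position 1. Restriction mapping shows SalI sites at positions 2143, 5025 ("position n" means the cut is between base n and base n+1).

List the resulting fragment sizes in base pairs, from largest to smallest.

4228, 2882 bp

Circular molecule, 2 cuts → 2 fragments:
  5025 − 2143 = 2882 bp
  wrap: 7110 − 5025 + 2143 = 4228 bp
Sorted largest to smallest: 4228, 2882 bp.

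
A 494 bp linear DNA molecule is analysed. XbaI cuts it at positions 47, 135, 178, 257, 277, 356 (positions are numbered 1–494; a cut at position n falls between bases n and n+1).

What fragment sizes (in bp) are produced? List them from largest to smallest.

Linear molecule, 6 cuts → 7 fragments:
  47 − 0 = 47 bp
  135 − 47 = 88 bp
  178 − 135 = 43 bp
  257 − 178 = 79 bp
  277 − 257 = 20 bp
  356 − 277 = 79 bp
  494 − 356 = 138 bp
Sorted largest to smallest: 138, 88, 79, 79, 47, 43, 20 bp.

138, 88, 79, 79, 47, 43, 20 bp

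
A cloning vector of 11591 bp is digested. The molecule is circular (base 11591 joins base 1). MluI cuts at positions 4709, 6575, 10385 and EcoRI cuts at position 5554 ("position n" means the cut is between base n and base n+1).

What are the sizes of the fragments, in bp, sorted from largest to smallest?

5915, 3810, 1021, 845 bp

Combined cut positions (sorted): 4709, 5554, 6575, 10385.
Circular molecule, 4 cuts → 4 fragments:
  5554 − 4709 = 845 bp
  6575 − 5554 = 1021 bp
  10385 − 6575 = 3810 bp
  wrap: 11591 − 10385 + 4709 = 5915 bp
Sorted largest to smallest: 5915, 3810, 1021, 845 bp.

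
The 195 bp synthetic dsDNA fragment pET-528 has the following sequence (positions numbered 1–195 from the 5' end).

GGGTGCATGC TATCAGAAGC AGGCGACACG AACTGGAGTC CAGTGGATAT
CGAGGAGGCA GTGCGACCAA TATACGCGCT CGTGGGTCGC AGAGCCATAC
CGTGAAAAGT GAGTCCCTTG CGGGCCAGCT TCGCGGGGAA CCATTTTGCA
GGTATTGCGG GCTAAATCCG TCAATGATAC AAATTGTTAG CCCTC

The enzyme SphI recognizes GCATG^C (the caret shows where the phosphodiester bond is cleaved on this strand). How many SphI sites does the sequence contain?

GCATGC occurs starting at position 5.
SphI cuts at 1 site.

1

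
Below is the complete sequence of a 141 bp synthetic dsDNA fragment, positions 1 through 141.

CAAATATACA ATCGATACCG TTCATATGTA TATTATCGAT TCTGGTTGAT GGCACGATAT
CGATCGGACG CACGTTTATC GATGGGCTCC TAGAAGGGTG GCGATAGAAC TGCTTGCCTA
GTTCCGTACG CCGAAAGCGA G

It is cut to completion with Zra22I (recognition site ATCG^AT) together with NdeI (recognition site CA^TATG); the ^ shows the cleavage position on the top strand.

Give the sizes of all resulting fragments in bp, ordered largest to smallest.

Zra22I sites (ATCGAT) start at positions 11, 35, 59, 78.
Zra22I cuts after base 4 of each site, so after positions 14, 38, 62, 81.
The NdeI site (CATATG) starts at position 23.
NdeI cuts after base 2 of each site, so after position 24.
Combined cut positions: 14, 24, 38, 62, 81.
Linear molecule, 5 cuts → 6 fragments:
  1–14 → 14 bp
  15–24 → 10 bp
  25–38 → 14 bp
  39–62 → 24 bp
  63–81 → 19 bp
  82–141 → 60 bp
Sorted largest to smallest: 60, 24, 19, 14, 14, 10 bp.

60, 24, 19, 14, 14, 10 bp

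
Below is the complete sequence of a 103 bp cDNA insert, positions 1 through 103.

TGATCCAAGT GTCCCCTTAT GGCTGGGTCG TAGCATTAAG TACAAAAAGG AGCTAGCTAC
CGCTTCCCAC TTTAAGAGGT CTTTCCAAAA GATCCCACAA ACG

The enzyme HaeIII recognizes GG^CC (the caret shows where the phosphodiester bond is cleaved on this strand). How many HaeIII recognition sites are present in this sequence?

0

No occurrence of GGCC is present in the sequence.
HaeIII does not cut: 0 sites.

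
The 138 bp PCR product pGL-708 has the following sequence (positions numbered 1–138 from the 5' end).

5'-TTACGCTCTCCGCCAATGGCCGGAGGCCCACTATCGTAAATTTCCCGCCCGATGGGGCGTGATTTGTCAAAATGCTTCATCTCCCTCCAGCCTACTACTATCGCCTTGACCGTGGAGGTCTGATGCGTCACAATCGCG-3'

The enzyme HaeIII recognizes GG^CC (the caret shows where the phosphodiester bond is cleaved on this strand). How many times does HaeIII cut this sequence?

2

GGCC occurs starting at positions 18, 25.
HaeIII cuts at 2 sites.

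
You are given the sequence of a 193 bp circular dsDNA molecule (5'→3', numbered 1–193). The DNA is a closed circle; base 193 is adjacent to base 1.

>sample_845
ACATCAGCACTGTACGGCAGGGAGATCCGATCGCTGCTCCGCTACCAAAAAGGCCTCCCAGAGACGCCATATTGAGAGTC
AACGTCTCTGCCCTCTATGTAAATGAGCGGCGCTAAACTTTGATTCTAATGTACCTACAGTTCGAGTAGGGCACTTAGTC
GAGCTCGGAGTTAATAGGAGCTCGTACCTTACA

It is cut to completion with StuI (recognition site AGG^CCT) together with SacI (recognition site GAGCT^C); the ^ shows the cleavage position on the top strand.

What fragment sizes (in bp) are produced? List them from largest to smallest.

The StuI site (AGGCCT) starts at position 51.
StuI cuts after base 3 of each site, so after position 53.
SacI sites (GAGCTC) start at positions 161, 178.
SacI cuts after base 5 of each site (before the last base), so after positions 165, 182.
Combined cut positions: 53, 165, 182.
Circular molecule, 3 cuts → 3 fragments:
  54–165 → 112 bp
  166–182 → 17 bp
  183–193 then 1–53 → 11 + 53 = 64 bp
Sorted largest to smallest: 112, 64, 17 bp.

112, 64, 17 bp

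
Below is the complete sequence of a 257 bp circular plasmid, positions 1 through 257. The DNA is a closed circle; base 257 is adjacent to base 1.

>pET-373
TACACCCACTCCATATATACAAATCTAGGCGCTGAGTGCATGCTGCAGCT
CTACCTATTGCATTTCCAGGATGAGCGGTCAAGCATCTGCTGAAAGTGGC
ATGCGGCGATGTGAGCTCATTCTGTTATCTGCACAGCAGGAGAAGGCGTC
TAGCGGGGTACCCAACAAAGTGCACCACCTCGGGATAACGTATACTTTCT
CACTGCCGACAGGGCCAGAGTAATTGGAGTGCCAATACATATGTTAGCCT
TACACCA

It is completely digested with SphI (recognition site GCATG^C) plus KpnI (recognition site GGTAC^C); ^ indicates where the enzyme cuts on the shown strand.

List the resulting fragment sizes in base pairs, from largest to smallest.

138, 61, 58 bp

SphI sites (GCATGC) start at positions 38, 99.
SphI cuts after base 5 of each site (before the last base), so after positions 42, 103.
The KpnI site (GGTACC) starts at position 157.
KpnI cuts after base 5 of each site (before the last base), so after position 161.
Combined cut positions: 42, 103, 161.
Circular molecule, 3 cuts → 3 fragments:
  43–103 → 61 bp
  104–161 → 58 bp
  162–257 then 1–42 → 96 + 42 = 138 bp
Sorted largest to smallest: 138, 61, 58 bp.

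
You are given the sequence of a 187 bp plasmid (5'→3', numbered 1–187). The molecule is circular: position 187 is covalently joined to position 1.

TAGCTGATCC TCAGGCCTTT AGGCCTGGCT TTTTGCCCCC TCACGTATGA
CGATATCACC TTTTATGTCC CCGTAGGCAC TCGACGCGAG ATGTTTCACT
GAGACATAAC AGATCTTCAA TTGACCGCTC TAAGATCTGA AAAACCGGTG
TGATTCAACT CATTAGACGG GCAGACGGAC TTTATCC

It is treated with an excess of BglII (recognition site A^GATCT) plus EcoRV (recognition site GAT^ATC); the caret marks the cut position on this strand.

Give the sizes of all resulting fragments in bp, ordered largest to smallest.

BglII sites (AGATCT) start at positions 111, 133.
BglII cuts after the first base of each site, so after positions 111, 133.
The EcoRV site (GATATC) starts at position 52.
EcoRV cuts after base 3 of each site, so after position 54.
Combined cut positions: 54, 111, 133.
Circular molecule, 3 cuts → 3 fragments:
  55–111 → 57 bp
  112–133 → 22 bp
  134–187 then 1–54 → 54 + 54 = 108 bp
Sorted largest to smallest: 108, 57, 22 bp.

108, 57, 22 bp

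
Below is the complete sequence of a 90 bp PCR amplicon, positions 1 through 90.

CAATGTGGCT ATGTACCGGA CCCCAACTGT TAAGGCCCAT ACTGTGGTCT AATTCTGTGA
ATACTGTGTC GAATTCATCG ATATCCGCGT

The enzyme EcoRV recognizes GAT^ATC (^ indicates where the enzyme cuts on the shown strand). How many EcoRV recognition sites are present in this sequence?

1

GATATC occurs starting at position 80.
EcoRV cuts at 1 site.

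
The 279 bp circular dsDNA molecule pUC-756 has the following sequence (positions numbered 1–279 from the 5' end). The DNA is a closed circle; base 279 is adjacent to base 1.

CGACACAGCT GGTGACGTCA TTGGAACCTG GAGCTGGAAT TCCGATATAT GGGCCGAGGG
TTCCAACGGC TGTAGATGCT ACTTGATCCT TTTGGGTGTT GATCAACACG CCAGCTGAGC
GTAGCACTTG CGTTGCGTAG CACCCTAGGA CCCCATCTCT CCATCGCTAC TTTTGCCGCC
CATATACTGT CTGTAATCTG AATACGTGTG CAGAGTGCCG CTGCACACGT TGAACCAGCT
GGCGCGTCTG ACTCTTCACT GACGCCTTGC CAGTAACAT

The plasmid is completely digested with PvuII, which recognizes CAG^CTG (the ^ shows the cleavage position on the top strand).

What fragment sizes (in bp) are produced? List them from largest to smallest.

124, 106, 49 bp

PvuII sites (CAGCTG) start at positions 6, 112, 236.
PvuII cuts after base 3 of each site, so after positions 8, 114, 238.
Circular molecule, 3 cuts → 3 fragments:
  9–114 → 106 bp
  115–238 → 124 bp
  239–279 then 1–8 → 41 + 8 = 49 bp
Sorted largest to smallest: 124, 106, 49 bp.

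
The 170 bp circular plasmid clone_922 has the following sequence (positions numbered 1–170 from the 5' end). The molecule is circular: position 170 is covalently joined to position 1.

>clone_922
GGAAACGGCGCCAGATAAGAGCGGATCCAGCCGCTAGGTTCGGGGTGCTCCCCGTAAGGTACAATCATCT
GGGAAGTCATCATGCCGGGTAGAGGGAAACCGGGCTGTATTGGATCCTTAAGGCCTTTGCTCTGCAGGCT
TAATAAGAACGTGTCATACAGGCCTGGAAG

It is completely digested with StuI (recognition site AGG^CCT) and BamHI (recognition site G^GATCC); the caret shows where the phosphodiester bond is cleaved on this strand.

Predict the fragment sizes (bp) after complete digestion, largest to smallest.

StuI sites (AGGCCT) start at positions 121, 160.
StuI cuts after base 3 of each site, so after positions 123, 162.
BamHI sites (GGATCC) start at positions 23, 112.
BamHI cuts after the first base of each site, so after positions 23, 112.
Combined cut positions: 23, 112, 123, 162.
Circular molecule, 4 cuts → 4 fragments:
  24–112 → 89 bp
  113–123 → 11 bp
  124–162 → 39 bp
  163–170 then 1–23 → 8 + 23 = 31 bp
Sorted largest to smallest: 89, 39, 31, 11 bp.

89, 39, 31, 11 bp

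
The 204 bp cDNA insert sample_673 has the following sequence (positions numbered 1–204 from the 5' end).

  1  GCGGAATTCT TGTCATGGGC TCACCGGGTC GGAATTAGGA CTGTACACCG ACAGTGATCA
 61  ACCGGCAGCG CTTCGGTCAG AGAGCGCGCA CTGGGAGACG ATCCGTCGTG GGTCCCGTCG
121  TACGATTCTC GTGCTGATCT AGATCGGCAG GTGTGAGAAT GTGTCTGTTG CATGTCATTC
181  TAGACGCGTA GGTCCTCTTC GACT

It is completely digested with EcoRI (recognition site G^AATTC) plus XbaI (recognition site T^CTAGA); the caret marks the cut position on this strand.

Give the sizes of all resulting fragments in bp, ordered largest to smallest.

134, 41, 25, 4 bp

The EcoRI site (GAATTC) starts at position 4.
EcoRI cuts after the first base of each site, so after position 4.
XbaI sites (TCTAGA) start at positions 138, 179.
XbaI cuts after the first base of each site, so after positions 138, 179.
Combined cut positions: 4, 138, 179.
Linear molecule, 3 cuts → 4 fragments:
  1–4 → 4 bp
  5–138 → 134 bp
  139–179 → 41 bp
  180–204 → 25 bp
Sorted largest to smallest: 134, 41, 25, 4 bp.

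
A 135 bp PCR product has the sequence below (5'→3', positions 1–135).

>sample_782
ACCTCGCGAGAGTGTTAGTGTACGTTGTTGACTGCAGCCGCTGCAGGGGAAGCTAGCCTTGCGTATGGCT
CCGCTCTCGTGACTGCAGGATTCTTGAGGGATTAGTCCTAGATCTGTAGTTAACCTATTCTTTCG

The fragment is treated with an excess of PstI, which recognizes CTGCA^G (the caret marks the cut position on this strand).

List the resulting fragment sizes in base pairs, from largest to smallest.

PstI sites (CTGCAG) start at positions 32, 41, 83.
PstI cuts after base 5 of each site (before the last base), so after positions 36, 45, 87.
Linear molecule, 3 cuts → 4 fragments:
  1–36 → 36 bp
  37–45 → 9 bp
  46–87 → 42 bp
  88–135 → 48 bp
Sorted largest to smallest: 48, 42, 36, 9 bp.

48, 42, 36, 9 bp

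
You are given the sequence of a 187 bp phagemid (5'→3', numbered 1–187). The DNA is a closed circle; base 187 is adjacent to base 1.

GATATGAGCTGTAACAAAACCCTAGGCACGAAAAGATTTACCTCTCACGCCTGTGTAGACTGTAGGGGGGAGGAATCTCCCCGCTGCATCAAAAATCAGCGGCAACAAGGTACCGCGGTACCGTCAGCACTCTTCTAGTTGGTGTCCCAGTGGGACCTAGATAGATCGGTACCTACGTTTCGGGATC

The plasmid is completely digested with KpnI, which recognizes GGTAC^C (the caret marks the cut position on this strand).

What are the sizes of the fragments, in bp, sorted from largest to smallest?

KpnI sites (GGTACC) start at positions 109, 117, 168.
KpnI cuts after base 5 of each site (before the last base), so after positions 113, 121, 172.
Circular molecule, 3 cuts → 3 fragments:
  114–121 → 8 bp
  122–172 → 51 bp
  173–187 then 1–113 → 15 + 113 = 128 bp
Sorted largest to smallest: 128, 51, 8 bp.

128, 51, 8 bp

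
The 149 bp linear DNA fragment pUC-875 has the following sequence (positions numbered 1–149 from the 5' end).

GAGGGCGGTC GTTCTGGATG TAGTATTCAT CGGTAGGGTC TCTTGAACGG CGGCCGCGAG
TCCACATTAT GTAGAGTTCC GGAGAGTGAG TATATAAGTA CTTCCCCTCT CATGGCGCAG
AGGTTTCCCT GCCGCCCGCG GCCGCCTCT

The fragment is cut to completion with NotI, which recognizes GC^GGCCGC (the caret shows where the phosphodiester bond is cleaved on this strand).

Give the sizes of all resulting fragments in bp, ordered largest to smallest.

88, 51, 10 bp

NotI sites (GCGGCCGC) start at positions 50, 138.
NotI cuts after base 2 of each site, so after positions 51, 139.
Linear molecule, 2 cuts → 3 fragments:
  1–51 → 51 bp
  52–139 → 88 bp
  140–149 → 10 bp
Sorted largest to smallest: 88, 51, 10 bp.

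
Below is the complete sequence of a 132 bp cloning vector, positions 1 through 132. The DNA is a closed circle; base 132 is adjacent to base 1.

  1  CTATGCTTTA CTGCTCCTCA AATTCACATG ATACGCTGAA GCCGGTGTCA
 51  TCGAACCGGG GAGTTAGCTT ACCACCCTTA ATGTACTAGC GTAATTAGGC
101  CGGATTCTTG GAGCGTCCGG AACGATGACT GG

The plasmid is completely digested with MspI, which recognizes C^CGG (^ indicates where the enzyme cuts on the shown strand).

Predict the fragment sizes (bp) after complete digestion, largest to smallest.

57, 44, 17, 14 bp

MspI sites (CCGG) start at positions 42, 56, 100, 117.
MspI cuts after the first base of each site, so after positions 42, 56, 100, 117.
Circular molecule, 4 cuts → 4 fragments:
  43–56 → 14 bp
  57–100 → 44 bp
  101–117 → 17 bp
  118–132 then 1–42 → 15 + 42 = 57 bp
Sorted largest to smallest: 57, 44, 17, 14 bp.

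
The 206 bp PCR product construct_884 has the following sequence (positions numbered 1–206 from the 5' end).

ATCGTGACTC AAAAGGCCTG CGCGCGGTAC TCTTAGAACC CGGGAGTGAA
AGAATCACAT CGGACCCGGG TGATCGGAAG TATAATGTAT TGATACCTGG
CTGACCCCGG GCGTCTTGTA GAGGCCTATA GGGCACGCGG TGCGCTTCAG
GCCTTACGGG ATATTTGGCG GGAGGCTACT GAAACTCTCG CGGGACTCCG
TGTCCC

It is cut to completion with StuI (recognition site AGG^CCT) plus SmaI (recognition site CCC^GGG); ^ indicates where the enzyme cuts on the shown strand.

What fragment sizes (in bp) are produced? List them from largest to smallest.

StuI sites (AGGCCT) start at positions 14, 122, 149.
StuI cuts after base 3 of each site, so after positions 16, 124, 151.
SmaI sites (CCCGGG) start at positions 39, 65, 106.
SmaI cuts after base 3 of each site, so after positions 41, 67, 108.
Combined cut positions: 16, 41, 67, 108, 124, 151.
Linear molecule, 6 cuts → 7 fragments:
  1–16 → 16 bp
  17–41 → 25 bp
  42–67 → 26 bp
  68–108 → 41 bp
  109–124 → 16 bp
  125–151 → 27 bp
  152–206 → 55 bp
Sorted largest to smallest: 55, 41, 27, 26, 25, 16, 16 bp.

55, 41, 27, 26, 25, 16, 16 bp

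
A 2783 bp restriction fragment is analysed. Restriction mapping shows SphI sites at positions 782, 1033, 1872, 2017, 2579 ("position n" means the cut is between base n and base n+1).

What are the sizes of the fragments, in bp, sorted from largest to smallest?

839, 782, 562, 251, 204, 145 bp

Linear molecule, 5 cuts → 6 fragments:
  782 − 0 = 782 bp
  1033 − 782 = 251 bp
  1872 − 1033 = 839 bp
  2017 − 1872 = 145 bp
  2579 − 2017 = 562 bp
  2783 − 2579 = 204 bp
Sorted largest to smallest: 839, 782, 562, 251, 204, 145 bp.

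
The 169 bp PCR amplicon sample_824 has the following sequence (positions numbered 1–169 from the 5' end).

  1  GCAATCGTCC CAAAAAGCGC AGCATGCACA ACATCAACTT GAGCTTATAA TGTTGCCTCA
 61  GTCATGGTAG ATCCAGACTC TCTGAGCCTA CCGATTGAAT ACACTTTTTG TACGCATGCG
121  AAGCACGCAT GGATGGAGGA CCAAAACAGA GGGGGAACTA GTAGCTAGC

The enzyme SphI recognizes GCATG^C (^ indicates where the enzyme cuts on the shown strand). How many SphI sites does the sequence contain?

2

GCATGC occurs starting at positions 22, 114.
SphI cuts at 2 sites.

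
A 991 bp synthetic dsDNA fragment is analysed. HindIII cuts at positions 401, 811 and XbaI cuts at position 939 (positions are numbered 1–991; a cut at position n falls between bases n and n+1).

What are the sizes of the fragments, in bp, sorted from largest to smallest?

410, 401, 128, 52 bp

Combined cut positions (sorted): 401, 811, 939.
Linear molecule, 3 cuts → 4 fragments:
  401 − 0 = 401 bp
  811 − 401 = 410 bp
  939 − 811 = 128 bp
  991 − 939 = 52 bp
Sorted largest to smallest: 410, 401, 128, 52 bp.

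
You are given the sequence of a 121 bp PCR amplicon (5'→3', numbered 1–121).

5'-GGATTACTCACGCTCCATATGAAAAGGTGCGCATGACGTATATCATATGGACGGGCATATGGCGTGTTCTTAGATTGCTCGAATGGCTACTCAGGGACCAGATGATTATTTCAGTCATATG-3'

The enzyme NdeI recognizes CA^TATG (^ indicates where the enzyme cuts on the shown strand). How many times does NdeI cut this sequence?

4

CATATG occurs starting at positions 16, 44, 56, 116.
NdeI cuts at 4 sites.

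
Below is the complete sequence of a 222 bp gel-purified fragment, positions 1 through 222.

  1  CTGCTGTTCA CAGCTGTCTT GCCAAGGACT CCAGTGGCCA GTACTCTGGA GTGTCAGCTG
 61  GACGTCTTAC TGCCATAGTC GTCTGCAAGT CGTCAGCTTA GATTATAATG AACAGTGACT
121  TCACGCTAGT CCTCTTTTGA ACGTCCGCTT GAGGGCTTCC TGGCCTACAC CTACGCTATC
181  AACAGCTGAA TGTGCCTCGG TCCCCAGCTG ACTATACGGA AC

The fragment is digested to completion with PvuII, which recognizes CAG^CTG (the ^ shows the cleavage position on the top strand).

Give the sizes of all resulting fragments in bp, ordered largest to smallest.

128, 44, 22, 15, 13 bp

PvuII sites (CAGCTG) start at positions 11, 55, 183, 205.
PvuII cuts after base 3 of each site, so after positions 13, 57, 185, 207.
Linear molecule, 4 cuts → 5 fragments:
  1–13 → 13 bp
  14–57 → 44 bp
  58–185 → 128 bp
  186–207 → 22 bp
  208–222 → 15 bp
Sorted largest to smallest: 128, 44, 22, 15, 13 bp.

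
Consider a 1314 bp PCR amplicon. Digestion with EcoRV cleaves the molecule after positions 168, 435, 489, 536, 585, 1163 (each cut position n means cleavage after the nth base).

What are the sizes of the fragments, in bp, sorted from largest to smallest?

Linear molecule, 6 cuts → 7 fragments:
  168 − 0 = 168 bp
  435 − 168 = 267 bp
  489 − 435 = 54 bp
  536 − 489 = 47 bp
  585 − 536 = 49 bp
  1163 − 585 = 578 bp
  1314 − 1163 = 151 bp
Sorted largest to smallest: 578, 267, 168, 151, 54, 49, 47 bp.

578, 267, 168, 151, 54, 49, 47 bp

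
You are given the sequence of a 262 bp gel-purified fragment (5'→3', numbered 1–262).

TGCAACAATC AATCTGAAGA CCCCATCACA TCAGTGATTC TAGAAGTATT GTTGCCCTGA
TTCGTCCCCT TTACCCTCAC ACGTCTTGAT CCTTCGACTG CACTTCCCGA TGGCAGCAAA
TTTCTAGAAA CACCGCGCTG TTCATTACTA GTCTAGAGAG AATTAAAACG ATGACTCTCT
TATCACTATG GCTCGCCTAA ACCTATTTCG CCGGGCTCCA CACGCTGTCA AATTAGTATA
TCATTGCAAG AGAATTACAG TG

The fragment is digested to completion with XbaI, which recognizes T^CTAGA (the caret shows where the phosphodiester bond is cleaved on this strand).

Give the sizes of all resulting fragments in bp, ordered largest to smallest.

110, 84, 39, 29 bp

XbaI sites (TCTAGA) start at positions 39, 123, 152.
XbaI cuts after the first base of each site, so after positions 39, 123, 152.
Linear molecule, 3 cuts → 4 fragments:
  1–39 → 39 bp
  40–123 → 84 bp
  124–152 → 29 bp
  153–262 → 110 bp
Sorted largest to smallest: 110, 84, 39, 29 bp.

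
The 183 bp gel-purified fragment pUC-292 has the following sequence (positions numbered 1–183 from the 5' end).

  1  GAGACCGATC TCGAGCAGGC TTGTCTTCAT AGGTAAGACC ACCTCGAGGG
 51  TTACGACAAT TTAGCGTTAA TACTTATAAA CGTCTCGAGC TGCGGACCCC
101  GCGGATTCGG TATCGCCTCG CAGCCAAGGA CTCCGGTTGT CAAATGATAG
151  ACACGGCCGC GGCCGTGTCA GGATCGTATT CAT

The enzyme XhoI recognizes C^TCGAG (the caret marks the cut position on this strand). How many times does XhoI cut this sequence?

3

CTCGAG occurs starting at positions 10, 43, 84.
XhoI cuts at 3 sites.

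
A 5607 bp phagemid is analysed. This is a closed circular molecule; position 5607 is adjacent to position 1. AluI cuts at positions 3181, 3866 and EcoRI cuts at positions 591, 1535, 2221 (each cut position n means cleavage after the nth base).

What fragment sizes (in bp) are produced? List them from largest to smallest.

Combined cut positions (sorted): 591, 1535, 2221, 3181, 3866.
Circular molecule, 5 cuts → 5 fragments:
  1535 − 591 = 944 bp
  2221 − 1535 = 686 bp
  3181 − 2221 = 960 bp
  3866 − 3181 = 685 bp
  wrap: 5607 − 3866 + 591 = 2332 bp
Sorted largest to smallest: 2332, 960, 944, 686, 685 bp.

2332, 960, 944, 686, 685 bp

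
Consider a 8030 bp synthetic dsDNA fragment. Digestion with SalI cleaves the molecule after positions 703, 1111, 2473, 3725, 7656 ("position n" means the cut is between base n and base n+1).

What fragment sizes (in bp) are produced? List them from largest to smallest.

Linear molecule, 5 cuts → 6 fragments:
  703 − 0 = 703 bp
  1111 − 703 = 408 bp
  2473 − 1111 = 1362 bp
  3725 − 2473 = 1252 bp
  7656 − 3725 = 3931 bp
  8030 − 7656 = 374 bp
Sorted largest to smallest: 3931, 1362, 1252, 703, 408, 374 bp.

3931, 1362, 1252, 703, 408, 374 bp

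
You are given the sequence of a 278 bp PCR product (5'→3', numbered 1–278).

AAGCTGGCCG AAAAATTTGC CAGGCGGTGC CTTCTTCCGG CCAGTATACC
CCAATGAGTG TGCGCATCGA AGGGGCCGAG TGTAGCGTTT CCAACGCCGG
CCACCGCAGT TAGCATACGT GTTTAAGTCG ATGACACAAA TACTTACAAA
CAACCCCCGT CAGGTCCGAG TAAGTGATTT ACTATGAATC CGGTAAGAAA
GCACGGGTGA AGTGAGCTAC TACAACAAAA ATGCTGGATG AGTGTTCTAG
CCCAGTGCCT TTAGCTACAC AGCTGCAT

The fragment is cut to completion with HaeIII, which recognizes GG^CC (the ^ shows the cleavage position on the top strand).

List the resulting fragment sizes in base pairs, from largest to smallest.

178, 35, 33, 25, 7 bp

HaeIII sites (GGCC) start at positions 6, 39, 74, 99.
HaeIII cuts after base 2 of each site, so after positions 7, 40, 75, 100.
Linear molecule, 4 cuts → 5 fragments:
  1–7 → 7 bp
  8–40 → 33 bp
  41–75 → 35 bp
  76–100 → 25 bp
  101–278 → 178 bp
Sorted largest to smallest: 178, 35, 33, 25, 7 bp.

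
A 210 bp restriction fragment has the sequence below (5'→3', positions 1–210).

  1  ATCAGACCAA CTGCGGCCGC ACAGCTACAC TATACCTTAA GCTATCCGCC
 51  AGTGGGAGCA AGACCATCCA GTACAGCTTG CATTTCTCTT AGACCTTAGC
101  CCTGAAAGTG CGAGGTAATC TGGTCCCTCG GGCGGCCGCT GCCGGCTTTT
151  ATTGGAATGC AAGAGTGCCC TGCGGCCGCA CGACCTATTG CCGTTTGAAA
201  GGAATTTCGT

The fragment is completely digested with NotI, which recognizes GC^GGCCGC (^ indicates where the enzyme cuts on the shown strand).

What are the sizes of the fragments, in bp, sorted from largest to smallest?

119, 40, 37, 14 bp

NotI sites (GCGGCCGC) start at positions 13, 132, 172.
NotI cuts after base 2 of each site, so after positions 14, 133, 173.
Linear molecule, 3 cuts → 4 fragments:
  1–14 → 14 bp
  15–133 → 119 bp
  134–173 → 40 bp
  174–210 → 37 bp
Sorted largest to smallest: 119, 40, 37, 14 bp.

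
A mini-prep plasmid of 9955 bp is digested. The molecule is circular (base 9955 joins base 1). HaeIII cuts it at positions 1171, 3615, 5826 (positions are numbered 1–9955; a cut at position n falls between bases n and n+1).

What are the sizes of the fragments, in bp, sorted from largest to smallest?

Circular molecule, 3 cuts → 3 fragments:
  3615 − 1171 = 2444 bp
  5826 − 3615 = 2211 bp
  wrap: 9955 − 5826 + 1171 = 5300 bp
Sorted largest to smallest: 5300, 2444, 2211 bp.

5300, 2444, 2211 bp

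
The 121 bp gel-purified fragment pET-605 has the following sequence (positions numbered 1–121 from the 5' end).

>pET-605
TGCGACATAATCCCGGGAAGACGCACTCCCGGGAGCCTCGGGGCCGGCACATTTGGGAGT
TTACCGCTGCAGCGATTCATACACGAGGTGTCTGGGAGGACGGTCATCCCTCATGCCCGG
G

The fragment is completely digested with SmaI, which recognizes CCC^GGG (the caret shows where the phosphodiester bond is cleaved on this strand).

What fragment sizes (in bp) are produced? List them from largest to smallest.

88, 16, 14, 3 bp

SmaI sites (CCCGGG) start at positions 12, 28, 116.
SmaI cuts after base 3 of each site, so after positions 14, 30, 118.
Linear molecule, 3 cuts → 4 fragments:
  1–14 → 14 bp
  15–30 → 16 bp
  31–118 → 88 bp
  119–121 → 3 bp
Sorted largest to smallest: 88, 16, 14, 3 bp.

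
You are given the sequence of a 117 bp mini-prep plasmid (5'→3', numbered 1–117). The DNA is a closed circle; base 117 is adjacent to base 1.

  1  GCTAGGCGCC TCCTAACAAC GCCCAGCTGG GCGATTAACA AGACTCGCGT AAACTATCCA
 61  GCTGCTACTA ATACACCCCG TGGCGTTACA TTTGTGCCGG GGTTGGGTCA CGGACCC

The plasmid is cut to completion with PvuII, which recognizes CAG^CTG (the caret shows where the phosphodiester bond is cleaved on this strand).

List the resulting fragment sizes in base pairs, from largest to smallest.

82, 35 bp

PvuII sites (CAGCTG) start at positions 24, 59.
PvuII cuts after base 3 of each site, so after positions 26, 61.
Circular molecule, 2 cuts → 2 fragments:
  27–61 → 35 bp
  62–117 then 1–26 → 56 + 26 = 82 bp
Sorted largest to smallest: 82, 35 bp.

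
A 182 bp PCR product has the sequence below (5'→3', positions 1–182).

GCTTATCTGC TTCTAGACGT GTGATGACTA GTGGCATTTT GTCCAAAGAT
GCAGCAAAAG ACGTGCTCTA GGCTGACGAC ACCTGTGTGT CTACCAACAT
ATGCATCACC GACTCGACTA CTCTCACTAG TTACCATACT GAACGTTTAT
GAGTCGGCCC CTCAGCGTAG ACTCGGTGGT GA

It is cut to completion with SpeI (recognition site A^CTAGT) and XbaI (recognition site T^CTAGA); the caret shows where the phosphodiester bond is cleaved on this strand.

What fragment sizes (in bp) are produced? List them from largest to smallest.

99, 56, 15, 12 bp

SpeI sites (ACTAGT) start at positions 27, 126.
SpeI cuts after the first base of each site, so after positions 27, 126.
The XbaI site (TCTAGA) starts at position 12.
XbaI cuts after the first base of each site, so after position 12.
Combined cut positions: 12, 27, 126.
Linear molecule, 3 cuts → 4 fragments:
  1–12 → 12 bp
  13–27 → 15 bp
  28–126 → 99 bp
  127–182 → 56 bp
Sorted largest to smallest: 99, 56, 15, 12 bp.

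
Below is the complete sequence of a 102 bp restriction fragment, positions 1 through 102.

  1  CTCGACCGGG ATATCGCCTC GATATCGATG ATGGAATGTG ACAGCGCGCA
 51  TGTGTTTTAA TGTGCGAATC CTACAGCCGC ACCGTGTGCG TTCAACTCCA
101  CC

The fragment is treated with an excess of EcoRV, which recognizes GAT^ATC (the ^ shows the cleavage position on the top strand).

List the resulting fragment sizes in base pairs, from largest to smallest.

EcoRV sites (GATATC) start at positions 10, 21.
EcoRV cuts after base 3 of each site, so after positions 12, 23.
Linear molecule, 2 cuts → 3 fragments:
  1–12 → 12 bp
  13–23 → 11 bp
  24–102 → 79 bp
Sorted largest to smallest: 79, 12, 11 bp.

79, 12, 11 bp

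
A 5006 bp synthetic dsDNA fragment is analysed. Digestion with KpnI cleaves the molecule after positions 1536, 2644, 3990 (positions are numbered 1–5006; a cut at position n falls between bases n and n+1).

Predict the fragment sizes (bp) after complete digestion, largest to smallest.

Linear molecule, 3 cuts → 4 fragments:
  1536 − 0 = 1536 bp
  2644 − 1536 = 1108 bp
  3990 − 2644 = 1346 bp
  5006 − 3990 = 1016 bp
Sorted largest to smallest: 1536, 1346, 1108, 1016 bp.

1536, 1346, 1108, 1016 bp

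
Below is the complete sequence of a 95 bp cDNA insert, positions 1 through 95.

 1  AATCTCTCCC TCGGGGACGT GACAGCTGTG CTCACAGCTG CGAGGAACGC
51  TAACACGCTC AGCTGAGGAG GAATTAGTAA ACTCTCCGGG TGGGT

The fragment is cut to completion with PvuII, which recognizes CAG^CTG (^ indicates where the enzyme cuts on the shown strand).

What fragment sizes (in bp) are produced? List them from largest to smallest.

33, 25, 25, 12 bp

PvuII sites (CAGCTG) start at positions 23, 35, 60.
PvuII cuts after base 3 of each site, so after positions 25, 37, 62.
Linear molecule, 3 cuts → 4 fragments:
  1–25 → 25 bp
  26–37 → 12 bp
  38–62 → 25 bp
  63–95 → 33 bp
Sorted largest to smallest: 33, 25, 25, 12 bp.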